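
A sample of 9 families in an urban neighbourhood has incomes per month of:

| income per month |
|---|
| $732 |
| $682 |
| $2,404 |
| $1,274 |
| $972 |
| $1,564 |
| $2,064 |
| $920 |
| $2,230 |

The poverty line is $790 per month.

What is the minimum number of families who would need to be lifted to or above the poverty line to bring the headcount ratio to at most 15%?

Currently q = 2 of N = 9 are below the line (H = 0.222).
A headcount ratio of at most 15% allows at most ⌊0.15 × 9⌋ = 1 poor families.
So at least 2 − 1 = 1 must be lifted.

1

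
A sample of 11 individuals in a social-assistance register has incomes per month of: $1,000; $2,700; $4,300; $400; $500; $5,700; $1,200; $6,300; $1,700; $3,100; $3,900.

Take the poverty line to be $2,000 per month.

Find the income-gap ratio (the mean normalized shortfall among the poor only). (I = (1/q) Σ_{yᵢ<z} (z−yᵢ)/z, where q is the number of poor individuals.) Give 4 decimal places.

0.5200

Poor units: $400, $500, $1,000, $1,200, $1,700 (q = 5 of N = 11).
Shortfall ratios (z−y)/z: 0.8000, 0.7500, 0.5000, 0.4000, 0.1500; sum = 2.600000.
The income-gap ratio divides by q (the poor only): 2.600000 / 5 = 0.5200.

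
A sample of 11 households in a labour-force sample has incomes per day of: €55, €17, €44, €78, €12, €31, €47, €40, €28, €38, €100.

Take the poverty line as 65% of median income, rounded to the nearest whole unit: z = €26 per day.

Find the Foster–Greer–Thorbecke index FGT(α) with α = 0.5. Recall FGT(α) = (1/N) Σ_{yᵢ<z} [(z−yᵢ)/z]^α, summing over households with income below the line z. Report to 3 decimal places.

0.120

Poor units: €12, €17 (q = 2 of N = 11).
Normalized shortfalls: (26−12)/26 = 0.5385; (26−17)/26 = 0.3462.
Raised to α = 0.5: 0.73380; 0.58835.
Sum = 1.322148; FGT(0.5) = 1.322148 / 11 = 0.120.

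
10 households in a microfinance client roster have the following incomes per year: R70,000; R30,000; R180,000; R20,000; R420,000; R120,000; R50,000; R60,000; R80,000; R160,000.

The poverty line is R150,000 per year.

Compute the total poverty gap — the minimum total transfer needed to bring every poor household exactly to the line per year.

R620,000

Below the line: R20,000, R30,000, R50,000, R60,000, R70,000, R80,000, R120,000 (q = 7 of N = 10).
Individual gaps: 150000−20000 = 130000; 150000−30000 = 120000; 150000−50000 = 100000; 150000−60000 = 90000; 150000−70000 = 80000; 150000−80000 = 70000; 150000−120000 = 30000.
Aggregate gap = R620,000.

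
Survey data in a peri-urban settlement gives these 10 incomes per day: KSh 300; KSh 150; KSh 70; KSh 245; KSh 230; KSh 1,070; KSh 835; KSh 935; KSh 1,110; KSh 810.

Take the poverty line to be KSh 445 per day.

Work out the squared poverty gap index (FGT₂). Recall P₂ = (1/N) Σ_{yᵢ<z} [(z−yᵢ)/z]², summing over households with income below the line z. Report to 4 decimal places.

Below z: KSh 70, KSh 150, KSh 230, KSh 245, KSh 300 (q = 5 of N = 10).
Relative gaps: (445−70)/445 = 0.8427; (445−150)/445 = 0.6629; (445−230)/445 = 0.4831; (445−245)/445 = 0.4494; (445−300)/445 = 0.3258.
Squared: 0.7101; 0.4395; 0.2334; 0.2020; 0.1062.
Sum = 1.691201; P₂ = 1.691201 / 10 = 0.1691.

0.1691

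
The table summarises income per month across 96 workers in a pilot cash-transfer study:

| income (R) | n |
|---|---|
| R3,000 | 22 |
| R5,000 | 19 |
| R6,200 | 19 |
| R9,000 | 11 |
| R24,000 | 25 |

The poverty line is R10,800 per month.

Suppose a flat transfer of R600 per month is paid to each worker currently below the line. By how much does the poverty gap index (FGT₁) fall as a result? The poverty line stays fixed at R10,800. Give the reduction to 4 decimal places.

0.0411

Before: below the line — 22×R3,000, 19×R5,000, 19×R6,200, 11×R9,000; poverty gap index (FGT₁) = 0.375193.
After the R600 transfer: below the line — 22×R3,600, 19×R5,600, 19×R6,800, 11×R9,600; poverty gap index (FGT₁) = 0.334105.
Reduction = 0.375193 − 0.334105 = 0.0411.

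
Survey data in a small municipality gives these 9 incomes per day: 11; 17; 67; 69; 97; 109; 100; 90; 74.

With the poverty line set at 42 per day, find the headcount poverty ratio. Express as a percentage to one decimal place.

2 of the 9 workers have income below 42.
H = 2/9 = 22.2%.

22.2%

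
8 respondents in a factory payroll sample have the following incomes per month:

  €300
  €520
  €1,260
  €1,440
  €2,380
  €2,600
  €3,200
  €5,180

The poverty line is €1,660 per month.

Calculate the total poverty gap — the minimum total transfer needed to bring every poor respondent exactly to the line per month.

€3,120

Poor units: €300, €520, €1,260, €1,440 (q = 4 of N = 8).
Individual gaps: 1660−300 = 1360; 1660−520 = 1140; 1660−1260 = 400; 1660−1440 = 220.
Aggregate gap = €3,120.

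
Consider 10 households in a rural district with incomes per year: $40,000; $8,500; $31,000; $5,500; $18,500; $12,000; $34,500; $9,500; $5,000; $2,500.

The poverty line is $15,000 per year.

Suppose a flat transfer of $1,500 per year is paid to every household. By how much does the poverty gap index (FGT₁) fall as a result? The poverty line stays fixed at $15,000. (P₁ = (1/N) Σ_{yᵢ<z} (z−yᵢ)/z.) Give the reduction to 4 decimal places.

0.0600

Before: below the line — $2,500, $5,000, $5,500, $8,500, $9,500, $12,000; poverty gap index (FGT₁) = 0.313333.
After the $1,500 transfer: below the line — $4,000, $6,500, $7,000, $10,000, $11,000, $13,500; poverty gap index (FGT₁) = 0.253333.
Reduction = 0.313333 − 0.253333 = 0.0600.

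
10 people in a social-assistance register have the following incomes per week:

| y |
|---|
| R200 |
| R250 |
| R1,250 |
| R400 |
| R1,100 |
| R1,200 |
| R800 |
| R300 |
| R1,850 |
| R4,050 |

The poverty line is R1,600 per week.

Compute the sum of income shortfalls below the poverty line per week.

R7,300

Poor units: R200, R250, R300, R400, R800, R1,100, R1,200, R1,250 (q = 8 of N = 10).
Individual gaps: 1600−200 = 1400; 1600−250 = 1350; 1600−300 = 1300; 1600−400 = 1200; 1600−800 = 800; 1600−1100 = 500; 1600−1200 = 400; 1600−1250 = 350.
Aggregate gap = R7,300.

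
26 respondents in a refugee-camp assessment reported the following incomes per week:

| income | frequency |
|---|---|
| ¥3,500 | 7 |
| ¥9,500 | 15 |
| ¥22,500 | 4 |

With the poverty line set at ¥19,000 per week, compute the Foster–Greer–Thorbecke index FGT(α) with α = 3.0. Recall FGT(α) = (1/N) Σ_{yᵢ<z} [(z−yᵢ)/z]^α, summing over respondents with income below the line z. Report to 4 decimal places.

Poor units: 7×¥3,500, 15×¥9,500 (q = 22 of N = 26).
Normalized shortfalls: (19000−3500)/19000 = 0.8158 (×7); (19000−9500)/19000 = 0.5000 (×15).
Raised to α = 3.0: 0.54292 (×7); 0.12500 (×15).
Sum = 5.675426; FGT(3.0) = 5.675426 / 26 = 0.2183.

0.2183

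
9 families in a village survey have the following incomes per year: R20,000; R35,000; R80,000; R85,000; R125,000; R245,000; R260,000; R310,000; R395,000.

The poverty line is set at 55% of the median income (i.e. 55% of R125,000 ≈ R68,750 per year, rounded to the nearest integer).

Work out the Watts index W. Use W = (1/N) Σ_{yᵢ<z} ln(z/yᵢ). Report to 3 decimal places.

0.212

Below the line: R20,000, R35,000 (q = 2 of N = 9).
ln(z/y) terms: ln(68750/20000) = 1.2347; ln(68750/35000) = 0.6751.
W = 1.909873 / 9 = 0.212.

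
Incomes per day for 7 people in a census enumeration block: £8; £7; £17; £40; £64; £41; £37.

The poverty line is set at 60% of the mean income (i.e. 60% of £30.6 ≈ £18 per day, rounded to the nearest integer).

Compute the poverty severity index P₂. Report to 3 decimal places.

Below the line: £7, £8, £17 (q = 3 of N = 7).
Normalized shortfalls: (18−7)/18 = 0.6111; (18−8)/18 = 0.5556; (18−17)/18 = 0.0556.
Squared: 0.3735; 0.3086; 0.0031.
Sum = 0.685185; P₂ = 0.685185 / 7 = 0.098.

0.098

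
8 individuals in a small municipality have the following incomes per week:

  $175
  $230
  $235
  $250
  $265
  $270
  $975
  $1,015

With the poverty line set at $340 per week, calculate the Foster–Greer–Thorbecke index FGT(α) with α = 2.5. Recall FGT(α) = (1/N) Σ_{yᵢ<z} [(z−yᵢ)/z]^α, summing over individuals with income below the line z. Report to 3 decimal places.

0.044

Below the line: $175, $230, $235, $250, $265, $270 (q = 6 of N = 8).
Relative gaps: (340−175)/340 = 0.4853; (340−230)/340 = 0.3235; (340−235)/340 = 0.3088; (340−250)/340 = 0.2647; (340−265)/340 = 0.2206; (340−270)/340 = 0.2059.
Raised to α = 2.5: 0.16406; 0.05954; 0.05300; 0.03605; 0.02285; 0.01923.
Sum = 0.354737; FGT(2.5) = 0.354737 / 8 = 0.044.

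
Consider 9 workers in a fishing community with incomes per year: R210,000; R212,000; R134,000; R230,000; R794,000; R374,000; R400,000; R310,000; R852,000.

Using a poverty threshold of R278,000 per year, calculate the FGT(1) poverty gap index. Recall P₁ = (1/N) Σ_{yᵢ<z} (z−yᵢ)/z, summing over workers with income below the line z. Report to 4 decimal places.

Below the line: R134,000, R210,000, R212,000, R230,000 (q = 4 of N = 9).
Normalized shortfalls: (278000−134000)/278000 = 0.5180; (278000−210000)/278000 = 0.2446; (278000−212000)/278000 = 0.2374; (278000−230000)/278000 = 0.1727.
Sum of shortfalls = 1.172662; P₁ averages over all N: 1.172662 / 9 = 0.1303.

0.1303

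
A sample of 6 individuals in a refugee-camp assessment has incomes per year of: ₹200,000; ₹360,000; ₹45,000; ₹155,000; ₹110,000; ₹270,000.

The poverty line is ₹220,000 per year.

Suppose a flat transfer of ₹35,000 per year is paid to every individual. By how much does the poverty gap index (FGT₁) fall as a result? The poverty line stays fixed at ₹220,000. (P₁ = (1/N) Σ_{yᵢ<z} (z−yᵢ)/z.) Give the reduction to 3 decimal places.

0.095

Before: below the line — ₹45,000, ₹110,000, ₹155,000, ₹200,000; poverty gap index (FGT₁) = 0.28030.
After the ₹35,000 transfer: below the line — ₹80,000, ₹145,000, ₹190,000; poverty gap index (FGT₁) = 0.18561.
Reduction = 0.28030 − 0.18561 = 0.095.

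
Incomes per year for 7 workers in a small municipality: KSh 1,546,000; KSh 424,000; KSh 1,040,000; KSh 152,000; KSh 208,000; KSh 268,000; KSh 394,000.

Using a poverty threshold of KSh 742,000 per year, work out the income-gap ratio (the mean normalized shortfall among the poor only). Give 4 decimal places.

Below z: KSh 152,000, KSh 208,000, KSh 268,000, KSh 394,000, KSh 424,000 (q = 5 of N = 7).
Shortfall ratios (z−y)/z: 0.7951, 0.7197, 0.6388, 0.4690, 0.4286; sum = 3.051213.
The income-gap ratio divides by q (the poor only): 3.051213 / 5 = 0.6102.

0.6102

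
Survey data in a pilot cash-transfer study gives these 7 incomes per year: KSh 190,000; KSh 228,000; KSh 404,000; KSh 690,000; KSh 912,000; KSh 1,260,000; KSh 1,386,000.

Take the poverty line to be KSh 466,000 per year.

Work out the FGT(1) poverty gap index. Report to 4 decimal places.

Below the line: KSh 190,000, KSh 228,000, KSh 404,000 (q = 3 of N = 7).
Relative gaps: (466000−190000)/466000 = 0.5923; (466000−228000)/466000 = 0.5107; (466000−404000)/466000 = 0.1330.
Sum of shortfalls = 1.236052; P₁ averages over all N: 1.236052 / 7 = 0.1766.

0.1766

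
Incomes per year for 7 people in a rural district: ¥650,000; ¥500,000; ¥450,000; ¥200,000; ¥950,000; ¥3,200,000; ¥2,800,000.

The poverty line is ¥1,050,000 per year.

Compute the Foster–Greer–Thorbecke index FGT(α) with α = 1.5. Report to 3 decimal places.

0.258

Below z: ¥200,000, ¥450,000, ¥500,000, ¥650,000, ¥950,000 (q = 5 of N = 7).
Shortfall ratios: (1050000−200000)/1050000 = 0.8095; (1050000−450000)/1050000 = 0.5714; (1050000−500000)/1050000 = 0.5238; (1050000−650000)/1050000 = 0.3810; (1050000−950000)/1050000 = 0.0952.
Raised to α = 1.5: 0.72836; 0.43196; 0.37911; 0.23513; 0.02939.
Sum = 1.803942; FGT(1.5) = 1.803942 / 7 = 0.258.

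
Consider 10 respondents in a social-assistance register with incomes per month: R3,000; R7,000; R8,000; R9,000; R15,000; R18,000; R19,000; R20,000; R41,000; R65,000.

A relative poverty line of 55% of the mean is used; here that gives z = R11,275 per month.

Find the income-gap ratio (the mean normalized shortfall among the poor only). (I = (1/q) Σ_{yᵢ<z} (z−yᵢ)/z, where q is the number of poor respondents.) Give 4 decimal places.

Incomes under z: R3,000, R7,000, R8,000, R9,000 (q = 4 of N = 10).
Relative gaps: 0.7339, 0.3792, 0.2905, 0.2018; sum = 1.605322.
I averages over the q = 4 poor units only: 1.605322 / 4 = 0.4013.

0.4013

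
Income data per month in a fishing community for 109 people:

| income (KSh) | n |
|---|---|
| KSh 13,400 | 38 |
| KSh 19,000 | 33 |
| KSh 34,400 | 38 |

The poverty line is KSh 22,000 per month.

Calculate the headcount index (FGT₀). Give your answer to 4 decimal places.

0.6514

71 of the 109 people have income below KSh 22,000.
H = 71/109 = 0.6514.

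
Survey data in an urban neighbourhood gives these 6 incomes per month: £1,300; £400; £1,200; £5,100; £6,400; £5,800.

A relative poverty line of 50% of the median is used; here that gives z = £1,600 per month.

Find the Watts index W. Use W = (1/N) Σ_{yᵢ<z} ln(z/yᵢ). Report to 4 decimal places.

0.3136

Incomes under z: £400, £1,200, £1,300 (q = 3 of N = 6).
ln(z/y) terms: ln(1600/400) = 1.3863; ln(1600/1200) = 0.2877; ln(1600/1300) = 0.2076.
W = 1.881616 / 6 = 0.3136.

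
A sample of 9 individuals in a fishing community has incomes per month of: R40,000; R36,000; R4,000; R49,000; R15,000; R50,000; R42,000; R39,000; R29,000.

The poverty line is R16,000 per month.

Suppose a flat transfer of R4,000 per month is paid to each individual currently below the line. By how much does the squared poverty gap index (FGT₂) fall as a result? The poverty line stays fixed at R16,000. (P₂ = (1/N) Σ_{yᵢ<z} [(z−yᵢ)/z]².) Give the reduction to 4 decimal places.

Before: below the line — R4,000, R15,000; squared poverty gap index (FGT₂) = 0.062934.
After the R4,000 transfer: below the line — R8,000; squared poverty gap index (FGT₂) = 0.027778.
Reduction = 0.062934 − 0.027778 = 0.0352.

0.0352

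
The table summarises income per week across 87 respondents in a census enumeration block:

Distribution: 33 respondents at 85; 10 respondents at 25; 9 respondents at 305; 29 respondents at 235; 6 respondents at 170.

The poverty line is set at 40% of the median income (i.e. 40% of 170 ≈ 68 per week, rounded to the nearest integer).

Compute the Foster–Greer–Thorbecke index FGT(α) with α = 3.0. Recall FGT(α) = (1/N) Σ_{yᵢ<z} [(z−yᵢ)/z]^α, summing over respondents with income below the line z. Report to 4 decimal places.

0.0291

Poor units: 10×25 (q = 10 of N = 87).
Normalized shortfalls: (68−25)/68 = 0.6324 (×10).
Raised to α = 3.0: 0.25286 (×10).
Sum = 2.528591; FGT(3.0) = 2.528591 / 87 = 0.0291.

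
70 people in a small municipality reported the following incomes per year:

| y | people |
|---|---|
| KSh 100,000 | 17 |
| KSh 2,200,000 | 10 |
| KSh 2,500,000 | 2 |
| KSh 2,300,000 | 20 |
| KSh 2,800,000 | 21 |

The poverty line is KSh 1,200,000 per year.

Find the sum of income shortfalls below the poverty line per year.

KSh 18,700,000

Poor units: 17×KSh 100,000 (q = 17 of N = 70).
Individual gaps: 17×(1200000−100000) = 18700000.
Aggregate gap = KSh 18,700,000.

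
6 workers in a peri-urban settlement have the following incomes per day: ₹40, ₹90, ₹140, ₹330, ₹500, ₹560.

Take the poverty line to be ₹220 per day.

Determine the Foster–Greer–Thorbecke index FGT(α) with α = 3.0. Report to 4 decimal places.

0.1337

Below z: ₹40, ₹90, ₹140 (q = 3 of N = 6).
Relative gaps: (220−40)/220 = 0.8182; (220−90)/220 = 0.5909; (220−140)/220 = 0.3636.
Raised to α = 3.0: 0.54771; 0.20633; 0.04808.
Sum = 0.802122; FGT(3.0) = 0.802122 / 6 = 0.1337.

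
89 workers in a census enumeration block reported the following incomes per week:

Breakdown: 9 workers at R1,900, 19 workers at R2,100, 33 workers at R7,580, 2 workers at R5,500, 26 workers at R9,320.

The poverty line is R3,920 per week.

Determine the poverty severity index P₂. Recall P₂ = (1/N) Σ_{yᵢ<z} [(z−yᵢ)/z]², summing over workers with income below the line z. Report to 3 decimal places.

0.073

Below the line: 9×R1,900, 19×R2,100 (q = 28 of N = 89).
Normalized shortfalls: (3920−1900)/3920 = 0.5153 (×9); (3920−2100)/3920 = 0.4643 (×19).
Squared: 0.2655 (×9); 0.2156 (×19).
Sum = 6.485527; P₂ = 6.485527 / 89 = 0.073.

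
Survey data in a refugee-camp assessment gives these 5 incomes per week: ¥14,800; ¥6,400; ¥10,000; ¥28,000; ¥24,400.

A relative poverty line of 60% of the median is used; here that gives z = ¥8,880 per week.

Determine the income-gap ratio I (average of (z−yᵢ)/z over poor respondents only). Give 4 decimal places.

Below the line: ¥6,400 (q = 1 of N = 5).
Relative gaps: 0.2793; sum = 0.279279.
The income-gap ratio divides by q (the poor only): 0.279279 / 1 = 0.2793.

0.2793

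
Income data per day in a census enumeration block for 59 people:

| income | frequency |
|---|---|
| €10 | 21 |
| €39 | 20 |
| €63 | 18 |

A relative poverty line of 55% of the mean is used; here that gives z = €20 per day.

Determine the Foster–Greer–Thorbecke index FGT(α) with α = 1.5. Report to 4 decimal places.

Poor units: 21×€10 (q = 21 of N = 59).
Gap ratios (z−y)/z: (20−10)/20 = 0.5000 (×21).
Raised to α = 1.5: 0.35355 (×21).
Sum = 7.424621; FGT(1.5) = 7.424621 / 59 = 0.1258.

0.1258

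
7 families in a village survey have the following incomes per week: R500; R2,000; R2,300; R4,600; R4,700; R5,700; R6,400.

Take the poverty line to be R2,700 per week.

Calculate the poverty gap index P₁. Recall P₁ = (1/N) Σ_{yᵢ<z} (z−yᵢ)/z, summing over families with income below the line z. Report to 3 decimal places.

Below the line: R500, R2,000, R2,300 (q = 3 of N = 7).
Relative gaps: (2700−500)/2700 = 0.8148; (2700−2000)/2700 = 0.2593; (2700−2300)/2700 = 0.1481.
Σ = 1.222222. Dividing by the full population N = 7 gives P₁ = 0.175.

0.175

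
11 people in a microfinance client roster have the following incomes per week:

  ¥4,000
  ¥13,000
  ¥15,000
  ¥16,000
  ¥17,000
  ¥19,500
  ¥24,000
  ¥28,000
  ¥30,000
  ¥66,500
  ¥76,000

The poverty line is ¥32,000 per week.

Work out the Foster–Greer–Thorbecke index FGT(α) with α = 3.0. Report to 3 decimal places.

0.121

Below the line: ¥4,000, ¥13,000, ¥15,000, ¥16,000, ¥17,000, ¥19,500, ¥24,000, ¥28,000, ¥30,000 (q = 9 of N = 11).
Relative gaps: (32000−4000)/32000 = 0.8750; (32000−13000)/32000 = 0.5938; (32000−15000)/32000 = 0.5312; (32000−16000)/32000 = 0.5000; (32000−17000)/32000 = 0.4688; (32000−19500)/32000 = 0.3906; (32000−24000)/32000 = 0.2500; (32000−28000)/32000 = 0.1250; (32000−30000)/32000 = 0.0625.
Raised to α = 3.0: 0.66992; 0.20932; 0.14993; 0.12500; 0.10300; 0.05960; 0.01562; 0.00195; 0.00024.
Sum = 1.334599; FGT(3.0) = 1.334599 / 11 = 0.121.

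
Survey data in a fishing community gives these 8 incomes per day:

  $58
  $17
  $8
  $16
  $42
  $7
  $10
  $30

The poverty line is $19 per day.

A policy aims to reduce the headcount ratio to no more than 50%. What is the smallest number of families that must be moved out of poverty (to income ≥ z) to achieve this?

5 of the 8 families are poor, so H = 5/8 = 0.625.
A headcount ratio of at most 50% allows at most ⌊0.50 × 8⌋ = 4 poor families.
So at least 5 − 4 = 1 must be lifted.

1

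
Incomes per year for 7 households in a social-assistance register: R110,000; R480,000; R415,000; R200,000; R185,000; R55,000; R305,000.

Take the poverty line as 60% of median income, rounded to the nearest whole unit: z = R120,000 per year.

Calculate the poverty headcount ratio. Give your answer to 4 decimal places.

0.2857

2 of the 7 households have income below R120,000.
H = 2/7 = 0.2857.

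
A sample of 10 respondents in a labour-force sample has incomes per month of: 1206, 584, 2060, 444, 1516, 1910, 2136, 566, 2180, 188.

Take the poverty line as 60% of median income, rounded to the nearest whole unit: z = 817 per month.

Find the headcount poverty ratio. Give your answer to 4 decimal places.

0.4000

4 of the 10 respondents have income below 817.
H = 4/10 = 0.4000.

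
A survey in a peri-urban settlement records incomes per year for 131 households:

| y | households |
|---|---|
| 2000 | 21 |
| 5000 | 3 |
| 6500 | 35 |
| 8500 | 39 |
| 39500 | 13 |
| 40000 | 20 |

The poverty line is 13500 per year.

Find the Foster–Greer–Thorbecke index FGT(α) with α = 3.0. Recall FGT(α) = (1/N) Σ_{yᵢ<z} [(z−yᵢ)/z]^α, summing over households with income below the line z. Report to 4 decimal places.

0.1572

Poor units: 21×2000, 3×5000, 35×6500, 39×8500 (q = 98 of N = 131).
Shortfall ratios: (13500−2000)/13500 = 0.8519 (×21); (13500−5000)/13500 = 0.6296 (×3); (13500−6500)/13500 = 0.5185 (×35); (13500−8500)/13500 = 0.3704 (×39).
Raised to α = 3.0: 0.61815 (×21); 0.24961 (×3); 0.13941 (×35); 0.05081 (×39).
Sum = 20.590662; FGT(3.0) = 20.590662 / 131 = 0.1572.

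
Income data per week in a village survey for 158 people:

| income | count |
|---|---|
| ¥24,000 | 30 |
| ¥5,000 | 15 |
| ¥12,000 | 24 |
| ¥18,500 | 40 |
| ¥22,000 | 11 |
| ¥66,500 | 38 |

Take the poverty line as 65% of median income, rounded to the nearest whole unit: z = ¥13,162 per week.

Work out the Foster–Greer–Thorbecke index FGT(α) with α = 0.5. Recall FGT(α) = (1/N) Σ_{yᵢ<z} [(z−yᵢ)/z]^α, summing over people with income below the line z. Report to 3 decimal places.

0.120

Incomes under z: 15×¥5,000, 24×¥12,000 (q = 39 of N = 158).
Relative gaps: (13162−5000)/13162 = 0.6201 (×15); (13162−12000)/13162 = 0.0883 (×24).
Raised to α = 0.5: 0.78748 (×15); 0.29713 (×24).
Sum = 18.943189; FGT(0.5) = 18.943189 / 158 = 0.120.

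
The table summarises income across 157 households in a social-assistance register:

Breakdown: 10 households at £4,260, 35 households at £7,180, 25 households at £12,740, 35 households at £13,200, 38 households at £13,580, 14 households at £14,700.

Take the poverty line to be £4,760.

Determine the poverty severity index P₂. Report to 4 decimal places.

Incomes under z: 10×£4,260 (q = 10 of N = 157).
Relative gaps: (4760−4260)/4760 = 0.1050 (×10).
Squared: 0.0110 (×10).
Sum = 0.110338; P₂ = 0.110338 / 157 = 0.0007.

0.0007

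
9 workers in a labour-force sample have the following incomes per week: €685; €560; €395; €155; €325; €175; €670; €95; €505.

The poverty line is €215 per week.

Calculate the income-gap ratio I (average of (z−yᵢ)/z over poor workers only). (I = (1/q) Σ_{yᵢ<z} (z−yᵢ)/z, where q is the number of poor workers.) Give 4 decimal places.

0.3411

Below the line: €95, €155, €175 (q = 3 of N = 9).
Shortfall ratios (z−y)/z: 0.5581, 0.2791, 0.1860; sum = 1.023256.
I averages over the q = 3 poor units only: 1.023256 / 3 = 0.3411.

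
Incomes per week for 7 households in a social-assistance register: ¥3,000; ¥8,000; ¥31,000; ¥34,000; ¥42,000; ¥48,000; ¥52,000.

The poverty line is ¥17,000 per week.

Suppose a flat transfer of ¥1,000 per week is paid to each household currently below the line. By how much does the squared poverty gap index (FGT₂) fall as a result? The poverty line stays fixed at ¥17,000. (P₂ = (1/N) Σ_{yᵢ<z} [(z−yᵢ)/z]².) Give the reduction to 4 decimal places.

0.0217

Before: below the line — ¥3,000, ¥8,000; squared poverty gap index (FGT₂) = 0.136925.
After the ¥1,000 transfer: below the line — ¥4,000, ¥9,000; squared poverty gap index (FGT₂) = 0.115175.
Reduction = 0.136925 − 0.115175 = 0.0217.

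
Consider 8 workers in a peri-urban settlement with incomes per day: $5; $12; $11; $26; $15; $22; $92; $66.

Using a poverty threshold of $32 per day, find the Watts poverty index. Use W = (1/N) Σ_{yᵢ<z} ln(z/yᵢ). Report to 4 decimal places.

Below z: $5, $11, $12, $15, $22, $26 (q = 6 of N = 8).
Log shortfalls: ln(32/5) = 1.8563; ln(32/11) = 1.0678; ln(32/12) = 0.9808; ln(32/15) = 0.7577; ln(32/22) = 0.3747; ln(32/26) = 0.2076.
W = 5.244986 / 8 = 0.6556.

0.6556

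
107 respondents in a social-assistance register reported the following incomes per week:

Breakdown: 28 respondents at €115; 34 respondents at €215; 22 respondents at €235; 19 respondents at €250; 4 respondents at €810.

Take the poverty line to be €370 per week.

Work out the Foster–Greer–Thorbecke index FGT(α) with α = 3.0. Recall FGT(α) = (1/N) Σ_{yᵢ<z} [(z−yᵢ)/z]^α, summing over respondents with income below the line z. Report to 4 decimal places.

0.1251

Below z: 28×€115, 34×€215, 22×€235, 19×€250 (q = 103 of N = 107).
Gap ratios (z−y)/z: (370−115)/370 = 0.6892 (×28); (370−215)/370 = 0.4189 (×34); (370−235)/370 = 0.3649 (×22); (370−250)/370 = 0.3243 (×19).
Raised to α = 3.0: 0.32735 (×28); 0.07352 (×34); 0.04857 (×22); 0.03411 (×19).
Sum = 13.382238; FGT(3.0) = 13.382238 / 107 = 0.1251.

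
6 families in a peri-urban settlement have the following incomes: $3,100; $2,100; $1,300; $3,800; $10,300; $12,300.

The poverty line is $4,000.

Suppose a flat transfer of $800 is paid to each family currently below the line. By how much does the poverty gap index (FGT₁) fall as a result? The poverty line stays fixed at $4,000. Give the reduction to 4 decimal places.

Before: below the line — $1,300, $2,100, $3,100, $3,800; poverty gap index (FGT₁) = 0.237500.
After the $800 transfer: below the line — $2,100, $2,900, $3,900; poverty gap index (FGT₁) = 0.129167.
Reduction = 0.237500 − 0.129167 = 0.1083.

0.1083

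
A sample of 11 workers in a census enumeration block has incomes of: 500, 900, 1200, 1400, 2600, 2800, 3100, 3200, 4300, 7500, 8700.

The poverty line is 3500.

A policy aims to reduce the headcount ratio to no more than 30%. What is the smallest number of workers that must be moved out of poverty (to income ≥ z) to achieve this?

5

8 of the 11 workers are poor, so H = 8/11 = 0.727.
A headcount ratio of at most 30% allows at most ⌊0.30 × 11⌋ = 3 poor workers.
So at least 8 − 3 = 5 must be lifted.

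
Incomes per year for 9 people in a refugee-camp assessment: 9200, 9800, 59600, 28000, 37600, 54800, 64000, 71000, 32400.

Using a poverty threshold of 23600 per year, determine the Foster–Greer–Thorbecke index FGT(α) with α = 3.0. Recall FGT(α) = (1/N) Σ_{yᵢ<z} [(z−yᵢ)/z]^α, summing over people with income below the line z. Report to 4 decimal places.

0.0475

Poor units: 9200, 9800 (q = 2 of N = 9).
Normalized shortfalls: (23600−9200)/23600 = 0.6102; (23600−9800)/23600 = 0.5847.
Raised to α = 3.0: 0.22717; 0.19994.
Sum = 0.427111; FGT(3.0) = 0.427111 / 9 = 0.0475.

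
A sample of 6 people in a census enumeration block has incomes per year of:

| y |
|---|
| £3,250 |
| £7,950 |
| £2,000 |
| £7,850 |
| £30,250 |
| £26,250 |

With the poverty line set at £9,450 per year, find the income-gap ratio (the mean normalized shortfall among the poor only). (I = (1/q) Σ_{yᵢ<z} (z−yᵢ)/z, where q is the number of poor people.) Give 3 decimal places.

0.443

Incomes under z: £2,000, £3,250, £7,850, £7,950 (q = 4 of N = 6).
Relative gaps: 0.7884, 0.6561, 0.1693, 0.1587; sum = 1.772487.
I averages over the q = 4 poor units only: 1.772487 / 4 = 0.443.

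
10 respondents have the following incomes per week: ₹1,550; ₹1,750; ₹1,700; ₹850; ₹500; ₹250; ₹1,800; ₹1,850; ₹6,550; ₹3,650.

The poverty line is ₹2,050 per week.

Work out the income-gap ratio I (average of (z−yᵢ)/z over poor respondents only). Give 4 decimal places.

Below the line: ₹250, ₹500, ₹850, ₹1,550, ₹1,700, ₹1,750, ₹1,800, ₹1,850 (q = 8 of N = 10).
Shortfall ratios (z−y)/z: 0.8780, 0.7561, 0.5854, 0.2439, 0.1707, 0.1463, 0.1220, 0.0976; sum = 3.000000.
I averages over the q = 8 poor units only: 3.000000 / 8 = 0.3750.

0.3750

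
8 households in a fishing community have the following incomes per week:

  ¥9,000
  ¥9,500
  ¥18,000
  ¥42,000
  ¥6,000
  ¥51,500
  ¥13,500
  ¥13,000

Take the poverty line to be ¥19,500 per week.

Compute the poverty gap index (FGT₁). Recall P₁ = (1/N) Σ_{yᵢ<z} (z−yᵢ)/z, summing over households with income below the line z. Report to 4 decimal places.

0.3077

Incomes under z: ¥6,000, ¥9,000, ¥9,500, ¥13,000, ¥13,500, ¥18,000 (q = 6 of N = 8).
Normalized shortfalls: (19500−6000)/19500 = 0.6923; (19500−9000)/19500 = 0.5385; (19500−9500)/19500 = 0.5128; (19500−13000)/19500 = 0.3333; (19500−13500)/19500 = 0.3077; (19500−18000)/19500 = 0.0769.
Sum of shortfalls = 2.461538; P₁ averages over all N: 2.461538 / 8 = 0.3077.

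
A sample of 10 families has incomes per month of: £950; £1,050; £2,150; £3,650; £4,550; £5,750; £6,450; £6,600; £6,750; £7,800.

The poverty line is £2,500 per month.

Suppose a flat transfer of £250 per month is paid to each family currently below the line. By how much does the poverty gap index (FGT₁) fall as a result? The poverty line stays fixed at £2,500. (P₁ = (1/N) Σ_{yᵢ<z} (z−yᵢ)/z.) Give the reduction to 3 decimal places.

0.030

Before: below the line — £950, £1,050, £2,150; poverty gap index (FGT₁) = 0.13400.
After the £250 transfer: below the line — £1,200, £1,300, £2,400; poverty gap index (FGT₁) = 0.10400.
Reduction = 0.13400 − 0.10400 = 0.030.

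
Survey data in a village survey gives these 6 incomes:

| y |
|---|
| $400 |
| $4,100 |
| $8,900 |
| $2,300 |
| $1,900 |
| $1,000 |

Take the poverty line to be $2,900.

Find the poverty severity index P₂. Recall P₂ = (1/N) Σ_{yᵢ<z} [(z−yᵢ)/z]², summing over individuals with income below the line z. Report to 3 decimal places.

0.222

Incomes under z: $400, $1,000, $1,900, $2,300 (q = 4 of N = 6).
Normalized shortfalls: (2900−400)/2900 = 0.8621; (2900−1000)/2900 = 0.6552; (2900−1900)/2900 = 0.3448; (2900−2300)/2900 = 0.2069.
Squared: 0.7432; 0.4293; 0.1189; 0.0428.
Sum = 1.334126; P₂ = 1.334126 / 6 = 0.222.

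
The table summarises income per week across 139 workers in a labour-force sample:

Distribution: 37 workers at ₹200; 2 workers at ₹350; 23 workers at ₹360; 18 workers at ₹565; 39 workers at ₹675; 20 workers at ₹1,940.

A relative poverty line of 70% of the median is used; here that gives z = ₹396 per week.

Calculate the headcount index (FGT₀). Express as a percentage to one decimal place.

44.6%

62 of the 139 workers have income below ₹396.
H = 62/139 = 44.6%.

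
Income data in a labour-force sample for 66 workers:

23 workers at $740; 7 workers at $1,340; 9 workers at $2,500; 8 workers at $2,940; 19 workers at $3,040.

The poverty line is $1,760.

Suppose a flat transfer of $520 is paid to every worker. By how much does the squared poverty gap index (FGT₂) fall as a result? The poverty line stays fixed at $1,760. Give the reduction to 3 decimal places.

Before: below the line — 23×$740, 7×$1,340; squared poverty gap index (FGT₂) = 0.12309.
After the $520 transfer: below the line — 23×$1,260; squared poverty gap index (FGT₂) = 0.02813.
Reduction = 0.12309 − 0.02813 = 0.095.

0.095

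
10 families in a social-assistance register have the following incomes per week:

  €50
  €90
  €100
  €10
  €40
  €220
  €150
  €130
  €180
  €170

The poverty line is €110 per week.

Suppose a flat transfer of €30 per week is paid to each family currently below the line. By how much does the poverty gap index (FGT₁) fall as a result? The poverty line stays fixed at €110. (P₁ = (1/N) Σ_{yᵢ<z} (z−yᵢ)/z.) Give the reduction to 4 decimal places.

0.1091

Before: below the line — €10, €40, €50, €90, €100; poverty gap index (FGT₁) = 0.236364.
After the €30 transfer: below the line — €40, €70, €80; poverty gap index (FGT₁) = 0.127273.
Reduction = 0.236364 − 0.127273 = 0.1091.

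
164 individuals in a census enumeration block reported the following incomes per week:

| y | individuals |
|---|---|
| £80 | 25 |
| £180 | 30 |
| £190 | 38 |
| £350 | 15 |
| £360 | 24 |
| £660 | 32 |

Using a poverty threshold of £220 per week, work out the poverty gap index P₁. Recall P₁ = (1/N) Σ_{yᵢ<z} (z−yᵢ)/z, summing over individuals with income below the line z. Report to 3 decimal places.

Incomes under z: 25×£80, 30×£180, 38×£190 (q = 93 of N = 164).
Gap ratios (z−y)/z: (220−80)/220 = 0.6364 (×25); (220−180)/220 = 0.1818 (×30); (220−190)/220 = 0.1364 (×38).
Sum of shortfalls = 26.545455; P₁ averages over all N: 26.545455 / 164 = 0.162.

0.162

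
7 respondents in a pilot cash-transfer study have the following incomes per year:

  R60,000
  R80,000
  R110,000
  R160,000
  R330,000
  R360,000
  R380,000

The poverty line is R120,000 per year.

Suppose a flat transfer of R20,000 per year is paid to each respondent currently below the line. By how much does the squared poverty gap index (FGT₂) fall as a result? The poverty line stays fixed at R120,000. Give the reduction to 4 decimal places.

0.0327

Before: below the line — R60,000, R80,000, R110,000; squared poverty gap index (FGT₂) = 0.052579.
After the R20,000 transfer: below the line — R80,000, R100,000; squared poverty gap index (FGT₂) = 0.019841.
Reduction = 0.052579 − 0.019841 = 0.0327.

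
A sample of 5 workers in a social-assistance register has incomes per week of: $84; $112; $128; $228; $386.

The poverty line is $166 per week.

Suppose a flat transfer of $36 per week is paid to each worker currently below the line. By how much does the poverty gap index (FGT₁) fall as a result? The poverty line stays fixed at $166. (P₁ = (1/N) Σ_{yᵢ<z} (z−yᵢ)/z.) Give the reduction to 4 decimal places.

0.1301

Before: below the line — $84, $112, $128; poverty gap index (FGT₁) = 0.209639.
After the $36 transfer: below the line — $120, $148, $164; poverty gap index (FGT₁) = 0.079518.
Reduction = 0.209639 − 0.079518 = 0.1301.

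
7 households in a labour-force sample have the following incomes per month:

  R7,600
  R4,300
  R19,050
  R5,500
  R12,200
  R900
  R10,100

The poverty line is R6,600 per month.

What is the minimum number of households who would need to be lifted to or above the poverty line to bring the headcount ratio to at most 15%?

3 of the 7 households are poor, so H = 3/7 = 0.429.
A headcount ratio of at most 15% allows at most ⌊0.15 × 7⌋ = 1 poor households.
So at least 3 − 1 = 2 must be lifted.

2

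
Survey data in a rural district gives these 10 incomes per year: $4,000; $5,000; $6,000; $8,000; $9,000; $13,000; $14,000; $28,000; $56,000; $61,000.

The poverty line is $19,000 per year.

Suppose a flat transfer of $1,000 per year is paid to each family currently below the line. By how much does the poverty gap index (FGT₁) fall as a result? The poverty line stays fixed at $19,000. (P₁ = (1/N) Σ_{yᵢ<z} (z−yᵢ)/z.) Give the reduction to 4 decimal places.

Before: below the line — $4,000, $5,000, $6,000, $8,000, $9,000, $13,000, $14,000; poverty gap index (FGT₁) = 0.389474.
After the $1,000 transfer: below the line — $5,000, $6,000, $7,000, $9,000, $10,000, $14,000, $15,000; poverty gap index (FGT₁) = 0.352632.
Reduction = 0.389474 − 0.352632 = 0.0368.

0.0368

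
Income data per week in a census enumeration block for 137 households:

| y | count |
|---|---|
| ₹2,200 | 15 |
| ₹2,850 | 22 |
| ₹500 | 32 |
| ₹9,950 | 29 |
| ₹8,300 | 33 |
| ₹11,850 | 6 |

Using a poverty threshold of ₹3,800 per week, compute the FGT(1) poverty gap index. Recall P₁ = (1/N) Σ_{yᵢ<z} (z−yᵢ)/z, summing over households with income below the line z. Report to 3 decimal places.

Below z: 32×₹500, 15×₹2,200, 22×₹2,850 (q = 69 of N = 137).
Gap ratios (z−y)/z: (3800−500)/3800 = 0.8684 (×32); (3800−2200)/3800 = 0.4211 (×15); (3800−2850)/3800 = 0.2500 (×22).
Σ = 39.605263. Dividing by the full population N = 137 gives P₁ = 0.289.

0.289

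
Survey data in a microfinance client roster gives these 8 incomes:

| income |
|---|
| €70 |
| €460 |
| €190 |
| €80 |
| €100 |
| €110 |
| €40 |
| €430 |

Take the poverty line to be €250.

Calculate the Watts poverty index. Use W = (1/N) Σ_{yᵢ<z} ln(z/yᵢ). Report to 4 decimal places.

0.7821

Below the line: €40, €70, €80, €100, €110, €190 (q = 6 of N = 8).
ln(z/y) terms: ln(250/40) = 1.8326; ln(250/70) = 1.2730; ln(250/80) = 1.1394; ln(250/100) = 0.9163; ln(250/110) = 0.8210; ln(250/190) = 0.2744.
W = 6.256690 / 8 = 0.7821.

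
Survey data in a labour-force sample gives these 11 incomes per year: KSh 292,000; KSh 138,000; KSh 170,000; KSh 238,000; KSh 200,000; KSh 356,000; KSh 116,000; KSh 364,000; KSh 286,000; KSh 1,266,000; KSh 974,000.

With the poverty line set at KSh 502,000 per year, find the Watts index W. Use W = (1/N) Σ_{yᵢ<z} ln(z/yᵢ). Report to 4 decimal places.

Poor units: KSh 116,000, KSh 138,000, KSh 170,000, KSh 200,000, KSh 238,000, KSh 286,000, KSh 292,000, KSh 356,000, KSh 364,000 (q = 9 of N = 11).
ln(z/y) terms: ln(502000/116000) = 1.4650; ln(502000/138000) = 1.2913; ln(502000/170000) = 1.0828; ln(502000/200000) = 0.9203; ln(502000/238000) = 0.7463; ln(502000/286000) = 0.5626; ln(502000/292000) = 0.5418; ln(502000/356000) = 0.3437; ln(502000/364000) = 0.3214.
W = 7.275341 / 11 = 0.6614.

0.6614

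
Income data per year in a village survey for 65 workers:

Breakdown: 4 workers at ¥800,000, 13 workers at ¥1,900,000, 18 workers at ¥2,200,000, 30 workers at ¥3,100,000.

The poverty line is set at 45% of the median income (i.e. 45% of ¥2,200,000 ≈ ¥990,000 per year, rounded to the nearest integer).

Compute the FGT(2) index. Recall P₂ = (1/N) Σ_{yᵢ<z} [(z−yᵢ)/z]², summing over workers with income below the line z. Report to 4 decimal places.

Below the line: 4×¥800,000 (q = 4 of N = 65).
Relative gaps: (990000−800000)/990000 = 0.1919 (×4).
Squared: 0.0368 (×4).
Sum = 0.147332; P₂ = 0.147332 / 65 = 0.0023.

0.0023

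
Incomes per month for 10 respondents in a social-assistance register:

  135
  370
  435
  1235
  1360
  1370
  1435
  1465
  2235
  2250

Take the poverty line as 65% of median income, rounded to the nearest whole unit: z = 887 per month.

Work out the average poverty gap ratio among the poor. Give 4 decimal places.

Below the line: 135, 370, 435 (q = 3 of N = 10).
Relative gaps: 0.8478, 0.5829, 0.5096; sum = 1.940248.
The income-gap ratio divides by q (the poor only): 1.940248 / 3 = 0.6467.

0.6467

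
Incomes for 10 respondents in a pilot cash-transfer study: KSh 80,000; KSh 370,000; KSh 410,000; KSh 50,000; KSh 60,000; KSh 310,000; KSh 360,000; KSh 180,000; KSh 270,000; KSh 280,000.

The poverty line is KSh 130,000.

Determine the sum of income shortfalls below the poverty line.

Below the line: KSh 50,000, KSh 60,000, KSh 80,000 (q = 3 of N = 10).
Individual gaps: 130000−50000 = 80000; 130000−60000 = 70000; 130000−80000 = 50000.
Aggregate gap = KSh 200,000.

KSh 200,000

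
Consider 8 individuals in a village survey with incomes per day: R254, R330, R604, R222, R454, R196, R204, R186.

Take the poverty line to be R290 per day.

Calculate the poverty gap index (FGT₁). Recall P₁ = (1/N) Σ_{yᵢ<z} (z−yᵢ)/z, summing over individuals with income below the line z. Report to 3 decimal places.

Below the line: R186, R196, R204, R222, R254 (q = 5 of N = 8).
Shortfall ratios: (290−186)/290 = 0.3586; (290−196)/290 = 0.3241; (290−204)/290 = 0.2966; (290−222)/290 = 0.2345; (290−254)/290 = 0.1241.
Sum of shortfalls = 1.337931; P₁ averages over all N: 1.337931 / 8 = 0.167.

0.167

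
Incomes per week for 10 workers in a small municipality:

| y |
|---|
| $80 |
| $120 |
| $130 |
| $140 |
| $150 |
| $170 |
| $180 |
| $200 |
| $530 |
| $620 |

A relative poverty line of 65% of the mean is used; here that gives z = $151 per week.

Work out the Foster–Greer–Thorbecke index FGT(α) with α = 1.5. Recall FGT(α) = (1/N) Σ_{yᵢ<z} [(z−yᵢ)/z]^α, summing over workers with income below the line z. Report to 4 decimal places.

Below the line: $80, $120, $130, $140, $150 (q = 5 of N = 10).
Relative gaps: (151−80)/151 = 0.4702; (151−120)/151 = 0.2053; (151−130)/151 = 0.1391; (151−140)/151 = 0.0728; (151−150)/151 = 0.0066.
Raised to α = 1.5: 0.32242; 0.09302; 0.05186; 0.01966; 0.00054.
Sum = 0.487505; FGT(1.5) = 0.487505 / 10 = 0.0488.

0.0488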